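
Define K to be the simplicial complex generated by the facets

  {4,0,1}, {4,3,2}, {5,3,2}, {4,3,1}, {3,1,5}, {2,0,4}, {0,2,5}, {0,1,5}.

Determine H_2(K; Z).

Order the vertices as 0 < 1 < 2 < 3 < 4 < 5. Listing each simplex with vertices in this order, K has dimension 2 with simplices:

  0-simplices (6): [0], [1], [2], [3], [4], [5]
  1-simplices (12): [0,1], [0,2], [0,4], [0,5], [1,3], [1,4], [1,5], [2,3], [2,4], [2,5], [3,4], [3,5]
  2-simplices (8): [0,1,4], [0,1,5], [0,2,4], [0,2,5], [1,3,4], [1,3,5], [2,3,4], [2,3,5]

Hence C_0 ≅ Z^6, C_1 ≅ Z^12, C_2 ≅ Z^8.

The boundary map ∂_1: C_1 → C_0 sends each edge [p,q] (with p < q) to q − p. For instance
  ∂[3,4] = [4] − [3].
The 6×12 boundary matrix has rank 5 and Smith normal form diag(1,1,1,1,1).

Boundary ∂_2: C_2 → C_1 sends each 2-simplex [p,q,r] to [q,r] − [p,r] + [p,q]. For instance
  ∂[0,1,4] = [1,4] − [0,4] + [0,1],
  ∂[1,3,5] = [3,5] − [1,5] + [1,3].
The resulting 12×8 matrix has rank 7, and its Smith normal form has invariant factors (1,1,1,1,1,1,1).

Now H_k = ker ∂_k / im ∂_{k+1}, so:

  H_2: rank ker ∂_2 − rank ∂_3 = (8 − 7) − 0 = 1, and there is no ∂_3, so H_2 ≅ Z.

H_2 = Z.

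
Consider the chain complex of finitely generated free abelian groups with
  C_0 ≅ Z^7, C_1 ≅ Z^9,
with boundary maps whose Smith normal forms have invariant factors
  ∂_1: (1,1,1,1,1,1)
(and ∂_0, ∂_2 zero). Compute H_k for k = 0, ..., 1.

H_0 ≅ Z,  H_1 ≅ Z^3.

H_0: b_0 = 7 − 0 − 6 = 1; torsion from ∂_1 factors > 1: none. So H_0 ≅ Z.
H_1: b_1 = 9 − 6 − 0 = 3; torsion from ∂_2 factors > 1: none. So H_1 ≅ Z^3.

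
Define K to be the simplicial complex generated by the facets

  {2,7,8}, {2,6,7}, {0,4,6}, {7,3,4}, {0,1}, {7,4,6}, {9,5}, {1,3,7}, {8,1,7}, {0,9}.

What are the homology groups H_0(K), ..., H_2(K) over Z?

Fix the vertex order 0 < 1 < 2 < 3 < 4 < 5 < 6 < 7 < 8 < 9 and write every simplex with vertices in increasing order. Then dim K = 2 and the simplices of K are:

  0-simplices (10): [0], [1], [2], [3], [4], [5], [6], [7], [8], [9]
  1-simplices (17): [0,1], [0,4], [0,6], [0,9], [1,3], [1,7], [1,8], [2,6], [2,7], [2,8], [3,4], [3,7], [4,6], [4,7], [5,9], [6,7], [7,8]
  2-simplices (7): [0,4,6], [1,3,7], [1,7,8], [2,6,7], [2,7,8], [3,4,7], [4,6,7]

Hence C_0 ≅ Z^10, C_1 ≅ Z^17, C_2 ≅ Z^7.

The boundary map ∂_1: C_1 → C_0 sends each edge [p,q] (with p < q) to q − p. For instance
  ∂[4,7] = [7] − [4].
As a 10×17 matrix over Z this has rank 9, with invariant factors (1,1,1,1,1,1,1,1,1).

Boundary ∂_2: C_2 → C_1 sends each 2-simplex [p,q,r] to [q,r] − [p,r] + [p,q]. For instance
  ∂[2,7,8] = [7,8] − [2,8] + [2,7],
  ∂[4,6,7] = [6,7] − [4,7] + [4,6].
This gives a 17×7 integer matrix of rank 7; reducing to Smith normal form yields diagonal entries (1,1,1,1,1,1,1).

From H_k ≅ ker(∂_k) / im(∂_{k+1}) we obtain:

  H_0: rank C_0 − rank ∂_1 = 10 − 9 = 1, and the invariant factors of ∂_1 are all 1, so H_0 = Z.
  H_1: rank ker ∂_1 − rank ∂_2 = (17 − 9) − 7 = 1, and the invariant factors of ∂_2 are all 1, so H_1 = Z.
  H_2: rank ker ∂_2 − rank ∂_3 = (7 − 7) − 0 = 0, and there is no ∂_3, so H_2 = 0.

H_0 ≅ Z,  H_1 ≅ Z,  H_2 = 0.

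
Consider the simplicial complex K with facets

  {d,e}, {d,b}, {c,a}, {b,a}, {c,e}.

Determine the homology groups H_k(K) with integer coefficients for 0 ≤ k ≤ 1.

Order the vertices as a < b < c < d < e. Listing each simplex with vertices in this order, K has dimension 1 with simplices:

  0-simplices (5): a, b, c, d, e
  1-simplices (5): ab, ac, bd, ce, de

so the chain groups are C_0 ≅ Z^5, C_1 ≅ Z^5.

The boundary map ∂_1: C_1 → C_0 maps an edge to its endpoints' difference, ∂[p,q] = q − p.
The resulting 5×5 matrix has rank 4, and its Smith normal form has invariant factors (1,1,1,1).

From H_k ≅ ker(∂_k) / im(∂_{k+1}) we obtain:

  H_0: rank C_0 − rank ∂_1 = 5 − 4 = 1, and the invariant factors of ∂_1 are all 1, so H_0 ≅ Z.
  H_1: rank ker ∂_1 − rank ∂_2 = (5 − 4) − 0 = 1, and there is no ∂_2, so H_1 ≅ Z.

H_0 ≅ Z,  H_1 ≅ Z.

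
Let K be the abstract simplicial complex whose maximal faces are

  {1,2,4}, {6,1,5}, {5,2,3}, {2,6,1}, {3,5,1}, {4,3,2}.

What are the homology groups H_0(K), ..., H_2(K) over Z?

H_0 = Z,  H_1 = Z,  H_2 = 0.

Fix the vertex order 1 < 2 < 3 < 4 < 5 < 6 and write every simplex with vertices in increasing order. Then dim K = 2 and the simplices of K are:

  0-simplices (6): [1], [2], [3], [4], [5], [6]
  1-simplices (12): [1,2], [1,3], [1,4], [1,5], [1,6], [2,3], [2,4], [2,5], [2,6], [3,4], [3,5], [5,6]
  2-simplices (6): [1,2,4], [1,2,6], [1,3,5], [1,5,6], [2,3,4], [2,3,5]

so the chain groups are C_0 ≅ Z^6, C_1 ≅ Z^12, C_2 ≅ Z^6.

The boundary map ∂_1: C_1 → C_0 sends each edge [p,q] (with p < q) to q − p.
The resulting 6×12 matrix has rank 5, and its Smith normal form has invariant factors (1,1,1,1,1).

Boundary ∂_2: C_2 → C_1 maps a triangle to the signed sum of its edges. For instance
  ∂[2,3,5] = [3,5] − [2,5] + [2,3],
  ∂[1,2,6] = [2,6] − [1,6] + [1,2].
The resulting 12×6 matrix has rank 6, and its Smith normal form has invariant factors (1,1,1,1,1,1).

From H_k ≅ ker(∂_k) / im(∂_{k+1}) we obtain:

  H_0: rank C_0 − rank ∂_1 = 6 − 5 = 1, and the invariant factors of ∂_1 are all 1, so H_0 = Z.
  H_1: rank ker ∂_1 − rank ∂_2 = (12 − 5) − 6 = 1, and the invariant factors of ∂_2 are all 1, so H_1 = Z.
  H_2: rank ker ∂_2 − rank ∂_3 = (6 − 6) − 0 = 0, and there is no ∂_3, so H_2 = 0.

(K is a triangulation of the cylinder S^1 x I.)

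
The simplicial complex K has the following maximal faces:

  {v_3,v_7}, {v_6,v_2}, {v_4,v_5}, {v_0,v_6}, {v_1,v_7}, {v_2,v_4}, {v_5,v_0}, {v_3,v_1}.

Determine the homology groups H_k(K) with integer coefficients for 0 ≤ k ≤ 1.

H_0 ≅ Z^2,  H_1 ≅ Z^2.

Order the vertices as v_0 < v_1 < v_2 < v_3 < v_4 < v_5 < v_6 < v_7. Listing each simplex with vertices in this order, K has dimension 1 with simplices:

  0-simplices (8): [v_0], [v_1], [v_2], [v_3], [v_4], [v_5], [v_6], [v_7]
  1-simplices (8): [v_0,v_5], [v_0,v_6], [v_1,v_3], [v_1,v_7], [v_2,v_4], [v_2,v_6], [v_3,v_7], [v_4,v_5]

so the chain groups are C_0 ≅ Z^8, C_1 ≅ Z^8.

∂_1: C_1 → C_0 is given by ∂[p,q] = [q] − [p]. For instance
  ∂[v_1,v_7] = [v_7] − [v_1].
The 8×8 boundary matrix has rank 6 and Smith normal form diag(1,1,1,1,1,1).

Computing H_k = (kernel of ∂_k) / (image of ∂_{k+1}):

  H_0: rank C_0 − rank ∂_1 = 8 − 6 = 2, and the invariant factors of ∂_1 are all 1, so H_0 = Z^2.
  H_1: rank ker ∂_1 − rank ∂_2 = (8 − 6) − 0 = 2, and there is no ∂_2, so H_1 = Z^2.

(K is a triangulation of the disjoint union of the circle S^1 and the circle S^1.)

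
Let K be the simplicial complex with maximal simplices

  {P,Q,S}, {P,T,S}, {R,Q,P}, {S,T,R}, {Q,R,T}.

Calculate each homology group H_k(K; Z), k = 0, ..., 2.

K has 5 vertices, 10 edges, 5 triangles.
rank ∂_0 = 0, rank ∂_1 = 4 ⇒ b_0 = 5 − 0 − 4 = 1; all invariant factors of ∂_1 are 1 so no torsion. So H_0 = Z.
rank ∂_1 = 4, rank ∂_2 = 5 ⇒ b_1 = 10 − 4 − 5 = 1; all invariant factors of ∂_2 are 1 so no torsion. So H_1 = Z.
rank ∂_2 = 5, rank ∂_3 = 0 ⇒ b_2 = 5 − 5 − 0 = 0. So H_2 = 0.

H_0 = Z,  H_1 = Z,  H_2 = 0.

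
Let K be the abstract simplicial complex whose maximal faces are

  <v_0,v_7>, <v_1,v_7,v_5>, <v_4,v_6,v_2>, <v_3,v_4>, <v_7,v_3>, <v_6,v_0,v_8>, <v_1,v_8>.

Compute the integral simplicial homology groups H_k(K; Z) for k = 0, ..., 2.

K has 9 vertices, 13 edges, 3 triangles.
rank ∂_0 = 0, rank ∂_1 = 8 ⇒ b_0 = 9 − 0 − 8 = 1; all invariant factors of ∂_1 are 1 so no torsion. So H_0 ≅ Z.
rank ∂_1 = 8, rank ∂_2 = 3 ⇒ b_1 = 13 − 8 − 3 = 2; all invariant factors of ∂_2 are 1 so no torsion. So H_1 ≅ Z^2.
rank ∂_2 = 3, rank ∂_3 = 0 ⇒ b_2 = 3 − 3 − 0 = 0. So H_2 ≅ 0.

H_0 = Z,  H_1 = Z^2,  H_2 = 0.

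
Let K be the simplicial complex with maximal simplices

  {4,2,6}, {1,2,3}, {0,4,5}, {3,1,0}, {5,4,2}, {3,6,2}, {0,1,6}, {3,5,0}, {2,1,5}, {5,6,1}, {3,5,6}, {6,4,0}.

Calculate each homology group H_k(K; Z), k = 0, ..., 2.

We work with the vertex ordering 0 < 1 < 2 < 3 < 4 < 5 < 6. The simplices of K, each written with vertices in increasing order, are:

  0-simplices (7): [0], [1], [2], [3], [4], [5], [6]
  1-simplices (18): [0,1], [0,3], [0,4], [0,5], [0,6], [1,2], [1,3], [1,5], [1,6], [2,3], [2,4], [2,5], [2,6], [3,5], [3,6], [4,5], [4,6], [5,6]
  2-simplices (12): [0,1,3], [0,1,6], [0,3,5], [0,4,5], [0,4,6], [1,2,3], [1,2,5], [1,5,6], [2,3,6], [2,4,5], [2,4,6], [3,5,6]

so the chain groups are C_0 ≅ Z^7, C_1 ≅ Z^18, C_2 ≅ Z^12.

∂_1: C_1 → C_0 sends each edge [p,q] (with p < q) to q − p. For instance
  ∂[3,5] = [5] − [3].
The resulting 7×18 matrix has rank 6, and its Smith normal form has invariant factors (1,1,1,1,1,1).

The boundary map ∂_2: C_2 → C_1 maps a triangle to the signed sum of its edges. For instance
  ∂[0,1,3] = [1,3] − [0,3] + [0,1],
  ∂[0,3,5] = [3,5] − [0,5] + [0,3].
The 18×12 boundary matrix has rank 12 and Smith normal form diag(1,1,1,1,1,1,1,1,1,1,1,2).

Now H_k = ker ∂_k / im ∂_{k+1}, so:

  H_0: rank C_0 − rank ∂_1 = 7 − 6 = 1, and the invariant factors of ∂_1 are all 1, so H_0 ≅ Z.
  H_1: rank ker ∂_1 − rank ∂_2 = (18 − 6) − 12 = 0, and ∂_2 has invariant factor 2 > 1, so H_1 ≅ Z_2.
  H_2: rank ker ∂_2 − rank ∂_3 = (12 − 12) − 0 = 0, and there is no ∂_3, so H_2 ≅ 0.

H_0 = Z,  H_1 = Z_2,  H_2 = 0.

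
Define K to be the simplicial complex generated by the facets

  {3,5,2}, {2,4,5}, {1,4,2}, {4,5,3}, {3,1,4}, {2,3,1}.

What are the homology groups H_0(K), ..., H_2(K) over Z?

We work with the vertex ordering 1 < 2 < 3 < 4 < 5. The simplices of K, each written with vertices in increasing order, are:

  0-simplices (5): [1], [2], [3], [4], [5]
  1-simplices (9): [1,2], [1,3], [1,4], [2,3], [2,4], [2,5], [3,4], [3,5], [4,5]
  2-simplices (6): [1,2,3], [1,2,4], [1,3,4], [2,3,5], [2,4,5], [3,4,5]

Hence C_0 ≅ Z^5, C_1 ≅ Z^9, C_2 ≅ Z^6.

∂_1: C_1 → C_0 sends each edge [p,q] (with p < q) to q − p. For instance
  ∂[2,3] = [3] − [2].
As a 5×9 matrix over Z this has rank 4, with invariant factors (1,1,1,1).

Boundary ∂_2: C_2 → C_1 sends each 2-simplex [p,q,r] to [q,r] − [p,r] + [p,q]. For instance
  ∂[1,2,4] = [2,4] − [1,4] + [1,2],
  ∂[1,3,4] = [3,4] − [1,4] + [1,3].
As a 9×6 matrix over Z this has rank 5, with invariant factors (1,1,1,1,1).

Now H_k = ker ∂_k / im ∂_{k+1}, so:

  H_0: rank C_0 − rank ∂_1 = 5 − 4 = 1, and the invariant factors of ∂_1 are all 1, so H_0 = Z.
  H_1: rank ker ∂_1 − rank ∂_2 = (9 − 4) − 5 = 0, and the invariant factors of ∂_2 are all 1, so H_1 = 0.
  H_2: rank ker ∂_2 − rank ∂_3 = (6 − 5) − 0 = 1, and there is no ∂_3, so H_2 = Z.

H_0 ≅ Z,  H_1 = 0,  H_2 ≅ Z.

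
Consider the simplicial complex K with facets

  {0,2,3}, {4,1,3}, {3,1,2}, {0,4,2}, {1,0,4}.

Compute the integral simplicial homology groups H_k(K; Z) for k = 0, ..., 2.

Take the total order 0 < 1 < 2 < 3 < 4 on the vertex set. Then K (dimension 2) consists of the simplices:

  0-simplices (5): [0], [1], [2], [3], [4]
  1-simplices (10): [0,1], [0,2], [0,3], [0,4], [1,2], [1,3], [1,4], [2,3], [2,4], [3,4]
  2-simplices (5): [0,1,4], [0,2,3], [0,2,4], [1,2,3], [1,3,4]

giving chain groups C_0 ≅ Z^5, C_1 ≅ Z^10, C_2 ≅ Z^5.

Boundary ∂_1: C_1 → C_0 is given by ∂[p,q] = [q] − [p]. For instance
  ∂[0,3] = [3] − [0].
The resulting 5×10 matrix has rank 4, and its Smith normal form has invariant factors (1,1,1,1).

The boundary map ∂_2: C_2 → C_1 maps a triangle to the signed sum of its edges. For instance
  ∂[1,2,3] = [2,3] − [1,3] + [1,2],
  ∂[0,2,4] = [2,4] − [0,4] + [0,2].
As a 10×5 matrix over Z this has rank 5, with invariant factors (1,1,1,1,1).

Reading off H_k = ker ∂_k / im ∂_{k+1}:

  H_0: rank C_0 − rank ∂_1 = 5 − 4 = 1, and the invariant factors of ∂_1 are all 1, so H_0 = Z.
  H_1: rank ker ∂_1 − rank ∂_2 = (10 − 4) − 5 = 1, and the invariant factors of ∂_2 are all 1, so H_1 = Z.
  H_2: rank ker ∂_2 − rank ∂_3 = (5 − 5) − 0 = 0, and there is no ∂_3, so H_2 = 0.

As a check, the Euler characteristic is 5 − 10 + 5 = 0, which agrees with 1 − 1 + 0 = 0.

H_0 ≅ Z,  H_1 ≅ Z,  H_2 = 0.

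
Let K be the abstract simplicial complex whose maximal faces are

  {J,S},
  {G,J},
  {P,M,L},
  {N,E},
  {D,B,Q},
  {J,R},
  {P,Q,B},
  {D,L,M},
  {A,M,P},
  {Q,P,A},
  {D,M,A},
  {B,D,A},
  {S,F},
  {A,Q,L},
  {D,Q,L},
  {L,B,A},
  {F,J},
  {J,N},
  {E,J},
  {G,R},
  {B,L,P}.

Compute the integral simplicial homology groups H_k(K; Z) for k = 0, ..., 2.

H_0 ≅ Z^2,  H_1 ≅ Z^3 ⊕ Z/2,  H_2 = 0.

Order the vertices as A < B < D < E < F < G < J < L < M < N < P < Q < R < S. Listing each simplex with vertices in this order, K has dimension 2 with simplices:

  0-simplices (14): A, B, D, E, F, G, J, L, M, N, P, Q, R, S
  1-simplices (27): AB, AD, AL, AM, AP, AQ, BD, BL, BP, BQ, DL, DM, DQ, EJ, EN, FJ, FS, GJ, GR, JN, JR, JS, LM, LP, LQ, MP, PQ
  2-simplices (12): ABD, ABL, ADM, ALQ, AMP, APQ, BDQ, BLP, BPQ, DLM, DLQ, LMP

Hence C_0 ≅ Z^14, C_1 ≅ Z^27, C_2 ≅ Z^12.

∂_1: C_1 → C_0 sends each edge [p,q] (with p < q) to q − p. For instance
  ∂EN = N − E.
The resulting 14×27 matrix has rank 12, and its Smith normal form has invariant factors (1,1,1,1,1,1,1,1,1,1,1,1).

∂_2: C_2 → C_1 sends each 2-simplex [p,q,r] to [q,r] − [p,r] + [p,q]. For instance
  ∂ABL = BL − AL + AB,
  ∂DLM = LM − DM + DL.
The 27×12 boundary matrix has rank 12 and Smith normal form diag(1,1,1,1,1,1,1,1,1,1,1,2).

Computing H_k = (kernel of ∂_k) / (image of ∂_{k+1}):

  H_0: rank C_0 − rank ∂_1 = 14 − 12 = 2, and the invariant factors of ∂_1 are all 1, so H_0 = Z^2.
  H_1: rank ker ∂_1 − rank ∂_2 = (27 − 12) − 12 = 3, and ∂_2 has invariant factor 2 > 1, so H_1 = Z^3 ⊕ Z/2.
  H_2: rank ker ∂_2 − rank ∂_3 = (12 − 12) − 0 = 0, and there is no ∂_3, so H_2 = 0.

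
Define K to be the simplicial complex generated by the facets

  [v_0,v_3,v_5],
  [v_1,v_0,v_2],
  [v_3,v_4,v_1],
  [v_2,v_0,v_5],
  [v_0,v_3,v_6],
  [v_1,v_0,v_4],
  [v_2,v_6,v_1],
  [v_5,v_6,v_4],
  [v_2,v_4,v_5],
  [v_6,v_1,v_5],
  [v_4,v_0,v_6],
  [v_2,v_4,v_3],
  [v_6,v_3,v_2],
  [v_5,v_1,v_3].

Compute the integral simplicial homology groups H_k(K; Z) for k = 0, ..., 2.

H_0 ≅ Z,  H_1 ≅ Z^2,  H_2 ≅ Z.

Fix the vertex order v_0 < v_1 < v_2 < v_3 < v_4 < v_5 < v_6 and write every simplex with vertices in increasing order. Then dim K = 2 and the simplices of K are:

  0-simplices (7): [v_0], [v_1], [v_2], [v_3], [v_4], [v_5], [v_6]
  1-simplices (21): (21 of them)
  2-simplices (14): (14 of them)

so the chain groups are C_0 ≅ Z^7, C_1 ≅ Z^21, C_2 ≅ Z^14.

∂_1: C_1 → C_0 maps an edge to its endpoints' difference, ∂[p,q] = q − p. For instance
  ∂[v_5,v_6] = [v_6] − [v_5].
The resulting 7×21 matrix has rank 6, and its Smith normal form has invariant factors (1,1,1,1,1,1).

The boundary map ∂_2: C_2 → C_1 maps a triangle to the signed sum of its edges. For instance
  ∂[v_1,v_3,v_5] = [v_3,v_5] − [v_1,v_5] + [v_1,v_3],
  ∂[v_2,v_4,v_5] = [v_4,v_5] − [v_2,v_5] + [v_2,v_4].
The 21×14 boundary matrix has rank 13 and Smith normal form diag(1,1,1,1,1,1,1,1,1,1,1,1,1).

Reading off H_k = ker ∂_k / im ∂_{k+1}:

  H_0: rank C_0 − rank ∂_1 = 7 − 6 = 1, and the invariant factors of ∂_1 are all 1, so H_0 = Z.
  H_1: rank ker ∂_1 − rank ∂_2 = (21 − 6) − 13 = 2, and the invariant factors of ∂_2 are all 1, so H_1 = Z^2.
  H_2: rank ker ∂_2 − rank ∂_3 = (14 − 13) − 0 = 1, and there is no ∂_3, so H_2 = Z.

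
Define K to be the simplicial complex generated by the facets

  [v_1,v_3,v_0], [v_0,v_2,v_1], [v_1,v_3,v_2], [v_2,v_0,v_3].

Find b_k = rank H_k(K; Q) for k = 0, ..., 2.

b_0 = 1, b_1 = 0, b_2 = 1.

Take the total order v_0 < v_1 < v_2 < v_3 on the vertex set. Then K (dimension 2) consists of the simplices:

  0-simplices (4): [v_0], [v_1], [v_2], [v_3]
  1-simplices (6): [v_0,v_1], [v_0,v_2], [v_0,v_3], [v_1,v_2], [v_1,v_3], [v_2,v_3]
  2-simplices (4): [v_0,v_1,v_2], [v_0,v_1,v_3], [v_0,v_2,v_3], [v_1,v_2,v_3]

giving chain groups C_0 ≅ Z^4, C_1 ≅ Z^6, C_2 ≅ Z^4.

Boundary ∂_1: C_1 → C_0 sends each edge [p,q] (with p < q) to q − p.
The resulting 4×6 matrix has rank 3, and its Smith normal form has invariant factors (1,1,1).

Boundary ∂_2: C_2 → C_1 acts by ∂[p,q,r] = [q,r] − [p,r] + [p,q]. For instance
  ∂[v_0,v_1,v_3] = [v_1,v_3] − [v_0,v_3] + [v_0,v_1],
  ∂[v_1,v_2,v_3] = [v_2,v_3] − [v_1,v_3] + [v_1,v_2].
The 6×4 boundary matrix has rank 3 and Smith normal form diag(1,1,1).

From H_k ≅ ker(∂_k) / im(∂_{k+1}) we obtain:

  H_0: rank C_0 − rank ∂_1 = 4 − 3 = 1, and the invariant factors of ∂_1 are all 1, so H_0 ≅ Z.
  H_1: rank ker ∂_1 − rank ∂_2 = (6 − 3) − 3 = 0, and the invariant factors of ∂_2 are all 1, so H_1 ≅ 0.
  H_2: rank ker ∂_2 − rank ∂_3 = (4 − 3) − 0 = 1, and there is no ∂_3, so H_2 ≅ Z.

Hence the Betti numbers are b_0 = 1, b_1 = 0, b_2 = 1.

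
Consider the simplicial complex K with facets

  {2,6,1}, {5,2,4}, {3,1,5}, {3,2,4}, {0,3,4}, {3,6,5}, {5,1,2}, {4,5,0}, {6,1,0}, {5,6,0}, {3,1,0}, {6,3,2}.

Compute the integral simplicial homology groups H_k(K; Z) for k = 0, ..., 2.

K has 7 vertices, 18 edges, 12 triangles.
rank ∂_0 = 0, rank ∂_1 = 6 ⇒ b_0 = 7 − 0 − 6 = 1; all invariant factors of ∂_1 are 1 so no torsion. So H_0 = Z.
rank ∂_1 = 6, rank ∂_2 = 12 ⇒ b_1 = 18 − 6 − 12 = 0; ∂_2 has invariant factor(s) [2] giving torsion. So H_1 = Z/2.
rank ∂_2 = 12, rank ∂_3 = 0 ⇒ b_2 = 12 − 12 − 0 = 0. So H_2 = 0.

H_0 ≅ Z,  H_1 ≅ Z/2,  H_2 = 0.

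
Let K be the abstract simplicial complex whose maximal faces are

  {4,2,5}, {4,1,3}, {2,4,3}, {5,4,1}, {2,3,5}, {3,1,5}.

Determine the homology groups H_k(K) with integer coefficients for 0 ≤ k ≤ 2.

Fix the vertex order 1 < 2 < 3 < 4 < 5 and write every simplex with vertices in increasing order. Then dim K = 2 and the simplices of K are:

  0-simplices (5): [1], [2], [3], [4], [5]
  1-simplices (9): [1,3], [1,4], [1,5], [2,3], [2,4], [2,5], [3,4], [3,5], [4,5]
  2-simplices (6): [1,3,4], [1,3,5], [1,4,5], [2,3,4], [2,3,5], [2,4,5]

so the chain groups are C_0 ≅ Z^5, C_1 ≅ Z^9, C_2 ≅ Z^6.

The boundary map ∂_1: C_1 → C_0 is given by ∂[p,q] = [q] − [p]. For instance
  ∂[2,4] = [4] − [2].
The 5×9 boundary matrix has rank 4 and Smith normal form diag(1,1,1,1).

∂_2: C_2 → C_1 sends each 2-simplex [p,q,r] to [q,r] − [p,r] + [p,q]. For instance
  ∂[2,3,4] = [3,4] − [2,4] + [2,3],
  ∂[1,3,4] = [3,4] − [1,4] + [1,3].
The resulting 9×6 matrix has rank 5, and its Smith normal form has invariant factors (1,1,1,1,1).

Now H_k = ker ∂_k / im ∂_{k+1}, so:

  H_0: rank C_0 − rank ∂_1 = 5 − 4 = 1, and the invariant factors of ∂_1 are all 1, so H_0 ≅ Z.
  H_1: rank ker ∂_1 − rank ∂_2 = (9 − 4) − 5 = 0, and the invariant factors of ∂_2 are all 1, so H_1 ≅ 0.
  H_2: rank ker ∂_2 − rank ∂_3 = (6 − 5) − 0 = 1, and there is no ∂_3, so H_2 ≅ Z.

(K is a triangulation of the 2-sphere S^2.)

H_0 = Z,  H_1 = 0,  H_2 = Z.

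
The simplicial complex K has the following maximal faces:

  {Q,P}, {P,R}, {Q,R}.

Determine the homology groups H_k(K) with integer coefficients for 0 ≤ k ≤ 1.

H_0 = Z,  H_1 = Z.

Take the total order P < Q < R on the vertex set. Then K (dimension 1) consists of the simplices:

  0-simplices (3): P, Q, R
  1-simplices (3): PQ, PR, QR

Hence C_0 ≅ Z^3, C_1 ≅ Z^3.

Boundary ∂_1: C_1 → C_0 sends each edge [p,q] (with p < q) to q − p. For instance
  ∂QR = R − Q.
This gives a 3×3 integer matrix of rank 2; reducing to Smith normal form yields diagonal entries (1,1).

Now H_k = ker ∂_k / im ∂_{k+1}, so:

  H_0: rank C_0 − rank ∂_1 = 3 − 2 = 1, and the invariant factors of ∂_1 are all 1, so H_0 = Z.
  H_1: rank ker ∂_1 − rank ∂_2 = (3 − 2) − 0 = 1, and there is no ∂_2, so H_1 = Z.

As a check, the Euler characteristic is 3 − 3 = 0, which agrees with 1 − 1 = 0.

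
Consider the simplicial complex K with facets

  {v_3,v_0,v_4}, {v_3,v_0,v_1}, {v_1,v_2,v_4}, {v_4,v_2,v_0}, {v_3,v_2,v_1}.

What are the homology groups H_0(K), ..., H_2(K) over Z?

Fix the vertex order v_0 < v_1 < v_2 < v_3 < v_4 and write every simplex with vertices in increasing order. Then dim K = 2 and the simplices of K are:

  0-simplices (5): [v_0], [v_1], [v_2], [v_3], [v_4]
  1-simplices (10): [v_0,v_1], [v_0,v_2], [v_0,v_3], [v_0,v_4], [v_1,v_2], [v_1,v_3], [v_1,v_4], [v_2,v_3], [v_2,v_4], [v_3,v_4]
  2-simplices (5): [v_0,v_1,v_3], [v_0,v_2,v_4], [v_0,v_3,v_4], [v_1,v_2,v_3], [v_1,v_2,v_4]

giving chain groups C_0 ≅ Z^5, C_1 ≅ Z^10, C_2 ≅ Z^5.

The boundary map ∂_1: C_1 → C_0 maps an edge to its endpoints' difference, ∂[p,q] = q − p. For instance
  ∂[v_1,v_2] = [v_2] − [v_1].
The 5×10 boundary matrix has rank 4 and Smith normal form diag(1,1,1,1).

The boundary map ∂_2: C_2 → C_1 acts by ∂[p,q,r] = [q,r] − [p,r] + [p,q]. For instance
  ∂[v_0,v_3,v_4] = [v_3,v_4] − [v_0,v_4] + [v_0,v_3],
  ∂[v_1,v_2,v_4] = [v_2,v_4] − [v_1,v_4] + [v_1,v_2].
The resulting 10×5 matrix has rank 5, and its Smith normal form has invariant factors (1,1,1,1,1).

Reading off H_k = ker ∂_k / im ∂_{k+1}:

  H_0: rank C_0 − rank ∂_1 = 5 − 4 = 1, and the invariant factors of ∂_1 are all 1, so H_0 = Z.
  H_1: rank ker ∂_1 − rank ∂_2 = (10 − 4) − 5 = 1, and the invariant factors of ∂_2 are all 1, so H_1 = Z.
  H_2: rank ker ∂_2 − rank ∂_3 = (5 − 5) − 0 = 0, and there is no ∂_3, so H_2 = 0.

(K is a triangulation of the Möbius band.)

H_0 ≅ Z,  H_1 ≅ Z,  H_2 = 0.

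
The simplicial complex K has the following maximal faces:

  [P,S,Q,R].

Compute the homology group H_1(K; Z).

We work with the vertex ordering P < Q < R < S. The simplices of K, each written with vertices in increasing order, are:

  0-simplices (4): P, Q, R, S
  1-simplices (6): PQ, PR, PS, QR, QS, RS
  2-simplices (4): PQR, PQS, PRS, QRS
  3-simplices (1): PQRS

Hence C_0 ≅ Z^4, C_1 ≅ Z^6, C_2 ≅ Z^4, C_3 ≅ Z^1.

∂_1: C_1 → C_0 is given by ∂[p,q] = [q] − [p].
This gives a 4×6 integer matrix of rank 3; reducing to Smith normal form yields diagonal entries (1,1,1).

Boundary ∂_2: C_2 → C_1 sends each 2-simplex [p,q,r] to [q,r] − [p,r] + [p,q]. For instance
  ∂PQR = QR − PR + PQ,
  ∂PRS = RS − PS + PR.
The resulting 6×4 matrix has rank 3, and its Smith normal form has invariant factors (1,1,1).

The boundary map ∂_3: C_3 → C_2 sends each 3-simplex σ to the alternating sum Σ_i (−1)^i (σ with its i-th vertex removed). For instance
  ∂PQRS = QRS − PRS + PQS − PQR.
The resulting 4×1 matrix has rank 1, and its Smith normal form has invariant factors (1).

Now H_k = ker ∂_k / im ∂_{k+1}, so:

  H_1: rank ker ∂_1 − rank ∂_2 = (6 − 3) − 3 = 0, and the invariant factors of ∂_2 are all 1, so H_1 ≅ 0.

(K is a triangulation of the 3-simplex.)

H_1 ≅ 0.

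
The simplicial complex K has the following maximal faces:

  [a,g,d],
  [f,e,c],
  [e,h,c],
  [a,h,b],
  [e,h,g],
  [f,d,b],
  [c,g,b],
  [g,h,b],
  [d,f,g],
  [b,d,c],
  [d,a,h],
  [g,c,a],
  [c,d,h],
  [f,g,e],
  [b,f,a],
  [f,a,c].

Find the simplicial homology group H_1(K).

We work with the vertex ordering a < b < c < d < e < f < g < h. The simplices of K, each written with vertices in increasing order, are:

  0-simplices (8): a, b, c, d, e, f, g, h
  1-simplices (24): ab, ac, ad, af, ag, ah, bc, bd, bf, bg, bh, cd, ce, cf, cg, ch, df, dg, dh, ef, eg, eh, fg, gh
  2-simplices (16): abf, abh, acf, acg, adg, adh, bcd, bcg, bdf, bgh, cdh, cef, ceh, dfg, efg, egh

so the chain groups are C_0 ≅ Z^8, C_1 ≅ Z^24, C_2 ≅ Z^16.

Boundary ∂_1: C_1 → C_0 maps an edge to its endpoints' difference, ∂[p,q] = q − p.
This gives a 8×24 integer matrix of rank 7; reducing to Smith normal form yields diagonal entries (1,1,1,1,1,1,1).

Boundary ∂_2: C_2 → C_1 sends each 2-simplex [p,q,r] to [q,r] − [p,r] + [p,q]. For instance
  ∂bgh = gh − bh + bg,
  ∂abf = bf − af + ab.
This gives a 24×16 integer matrix of rank 15; reducing to Smith normal form yields diagonal entries (1,1,1,1,1,1,1,1,1,1,1,1,1,1,1).

Now H_k = ker ∂_k / im ∂_{k+1}, so:

  H_1: rank ker ∂_1 − rank ∂_2 = (24 − 7) − 15 = 2, and the invariant factors of ∂_2 are all 1, so H_1 = Z^2.

H_1 = Z^2.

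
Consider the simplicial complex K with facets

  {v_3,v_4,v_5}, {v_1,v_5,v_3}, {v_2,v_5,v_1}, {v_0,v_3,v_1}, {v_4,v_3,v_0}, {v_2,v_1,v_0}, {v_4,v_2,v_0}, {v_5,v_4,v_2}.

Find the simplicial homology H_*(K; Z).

H_0 ≅ Z,  H_1 = 0,  H_2 ≅ Z.

Fix the vertex order v_0 < v_1 < v_2 < v_3 < v_4 < v_5 and write every simplex with vertices in increasing order. Then dim K = 2 and the simplices of K are:

  0-simplices (6): [v_0], [v_1], [v_2], [v_3], [v_4], [v_5]
  1-simplices (12): [v_0,v_1], [v_0,v_2], [v_0,v_3], [v_0,v_4], [v_1,v_2], [v_1,v_3], [v_1,v_5], [v_2,v_4], [v_2,v_5], [v_3,v_4], [v_3,v_5], [v_4,v_5]
  2-simplices (8): [v_0,v_1,v_2], [v_0,v_1,v_3], [v_0,v_2,v_4], [v_0,v_3,v_4], [v_1,v_2,v_5], [v_1,v_3,v_5], [v_2,v_4,v_5], [v_3,v_4,v_5]

giving chain groups C_0 ≅ Z^6, C_1 ≅ Z^12, C_2 ≅ Z^8.

∂_1: C_1 → C_0 maps an edge to its endpoints' difference, ∂[p,q] = q − p.
The 6×12 boundary matrix has rank 5 and Smith normal form diag(1,1,1,1,1).

The boundary map ∂_2: C_2 → C_1 maps a triangle to the signed sum of its edges. For instance
  ∂[v_0,v_1,v_3] = [v_1,v_3] − [v_0,v_3] + [v_0,v_1],
  ∂[v_1,v_2,v_5] = [v_2,v_5] − [v_1,v_5] + [v_1,v_2].
As a 12×8 matrix over Z this has rank 7, with invariant factors (1,1,1,1,1,1,1).

Reading off H_k = ker ∂_k / im ∂_{k+1}:

  H_0: rank C_0 − rank ∂_1 = 6 − 5 = 1, and the invariant factors of ∂_1 are all 1, so H_0 ≅ Z.
  H_1: rank ker ∂_1 − rank ∂_2 = (12 − 5) − 7 = 0, and the invariant factors of ∂_2 are all 1, so H_1 ≅ 0.
  H_2: rank ker ∂_2 − rank ∂_3 = (8 − 7) − 0 = 1, and there is no ∂_3, so H_2 ≅ Z.

As a check, the Euler characteristic is 6 − 12 + 8 = 2, which agrees with 1 − 0 + 1 = 2.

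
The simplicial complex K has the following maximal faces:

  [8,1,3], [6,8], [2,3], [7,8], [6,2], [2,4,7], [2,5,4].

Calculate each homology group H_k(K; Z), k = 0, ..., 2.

H_0 ≅ Z,  H_1 ≅ Z^2,  H_2 = 0.

We work with the vertex ordering 1 < 2 < 3 < 4 < 5 < 6 < 7 < 8. The simplices of K, each written with vertices in increasing order, are:

  0-simplices (8): [1], [2], [3], [4], [5], [6], [7], [8]
  1-simplices (12): [1,3], [1,8], [2,3], [2,4], [2,5], [2,6], [2,7], [3,8], [4,5], [4,7], [6,8], [7,8]
  2-simplices (3): [1,3,8], [2,4,5], [2,4,7]

Hence C_0 ≅ Z^8, C_1 ≅ Z^12, C_2 ≅ Z^3.

The boundary map ∂_1: C_1 → C_0 is given by ∂[p,q] = [q] − [p]. For instance
  ∂[2,3] = [3] − [2].
The resulting 8×12 matrix has rank 7, and its Smith normal form has invariant factors (1,1,1,1,1,1,1).

The boundary map ∂_2: C_2 → C_1 maps a triangle to the signed sum of its edges. For instance
  ∂[2,4,5] = [4,5] − [2,5] + [2,4],
  ∂[1,3,8] = [3,8] − [1,8] + [1,3].
The 12×3 boundary matrix has rank 3 and Smith normal form diag(1,1,1).

Reading off H_k = ker ∂_k / im ∂_{k+1}:

  H_0: rank C_0 − rank ∂_1 = 8 − 7 = 1, and the invariant factors of ∂_1 are all 1, so H_0 ≅ Z.
  H_1: rank ker ∂_1 − rank ∂_2 = (12 − 7) − 3 = 2, and the invariant factors of ∂_2 are all 1, so H_1 ≅ Z^2.
  H_2: rank ker ∂_2 − rank ∂_3 = (3 − 3) − 0 = 0, and there is no ∂_3, so H_2 ≅ 0.

As a check, the Euler characteristic is 8 − 12 + 3 = -1, which agrees with 1 − 2 + 0 = -1.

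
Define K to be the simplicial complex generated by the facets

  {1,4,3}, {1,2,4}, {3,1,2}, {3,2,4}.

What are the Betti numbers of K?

K has 4 vertices, 6 edges, 4 triangles.
rank ∂_0 = 0, rank ∂_1 = 3 ⇒ b_0 = 4 − 0 − 3 = 1; all invariant factors of ∂_1 are 1 so no torsion. So H_0 ≅ Z.
rank ∂_1 = 3, rank ∂_2 = 3 ⇒ b_1 = 6 − 3 − 3 = 0; all invariant factors of ∂_2 are 1 so no torsion. So H_1 ≅ 0.
rank ∂_2 = 3, rank ∂_3 = 0 ⇒ b_2 = 4 − 3 − 0 = 1. So H_2 ≅ Z.

b_0 = 1, b_1 = 0, b_2 = 1.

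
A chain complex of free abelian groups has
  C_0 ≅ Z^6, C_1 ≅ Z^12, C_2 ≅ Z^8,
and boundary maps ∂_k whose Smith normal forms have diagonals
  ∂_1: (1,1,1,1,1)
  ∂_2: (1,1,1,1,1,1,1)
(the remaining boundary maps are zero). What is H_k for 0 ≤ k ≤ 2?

H_0: b_0 = 6 − 0 − 5 = 1; torsion from ∂_1 factors > 1: none. So H_0 = Z.
H_1: b_1 = 12 − 5 − 7 = 0; torsion from ∂_2 factors > 1: none. So H_1 = 0.
H_2: b_2 = 8 − 7 − 0 = 1; torsion from ∂_3 factors > 1: none. So H_2 = Z.

H_0 = Z,  H_1 = 0,  H_2 = Z.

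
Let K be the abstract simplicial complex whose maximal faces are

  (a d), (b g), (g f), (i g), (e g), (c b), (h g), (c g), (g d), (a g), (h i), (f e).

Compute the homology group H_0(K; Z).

H_0 = Z.

Order the vertices as a < b < c < d < e < f < g < h < i. Listing each simplex with vertices in this order, K has dimension 1 with simplices:

  0-simplices (9): a, b, c, d, e, f, g, h, i
  1-simplices (12): ad, ag, bc, bg, cg, dg, ef, eg, fg, gh, gi, hi

so the chain groups are C_0 ≅ Z^9, C_1 ≅ Z^12.

The boundary map ∂_1: C_1 → C_0 sends each edge [p,q] (with p < q) to q − p. For instance
  ∂bg = g − b.
The 9×12 boundary matrix has rank 8 and Smith normal form diag(1,1,1,1,1,1,1,1).

Reading off H_k = ker ∂_k / im ∂_{k+1}:

  H_0: rank C_0 − rank ∂_1 = 9 − 8 = 1, and the invariant factors of ∂_1 are all 1, so H_0 = Z.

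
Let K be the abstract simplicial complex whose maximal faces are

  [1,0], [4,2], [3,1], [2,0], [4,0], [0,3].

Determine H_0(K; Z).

H_0 = Z.

K has 5 vertices, 6 edges.
rank ∂_0 = 0, rank ∂_1 = 4 ⇒ b_0 = 5 − 0 − 4 = 1; all invariant factors of ∂_1 are 1 so no torsion. So H_0 ≅ Z.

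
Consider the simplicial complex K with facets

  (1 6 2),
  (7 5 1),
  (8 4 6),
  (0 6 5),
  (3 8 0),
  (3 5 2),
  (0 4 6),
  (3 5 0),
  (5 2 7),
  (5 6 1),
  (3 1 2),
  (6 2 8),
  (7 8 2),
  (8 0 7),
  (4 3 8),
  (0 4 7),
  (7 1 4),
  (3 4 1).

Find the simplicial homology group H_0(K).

K has 9 vertices, 27 edges, 18 triangles.
rank ∂_0 = 0, rank ∂_1 = 8 ⇒ b_0 = 9 − 0 − 8 = 1; all invariant factors of ∂_1 are 1 so no torsion. So H_0 ≅ Z.

H_0 = Z.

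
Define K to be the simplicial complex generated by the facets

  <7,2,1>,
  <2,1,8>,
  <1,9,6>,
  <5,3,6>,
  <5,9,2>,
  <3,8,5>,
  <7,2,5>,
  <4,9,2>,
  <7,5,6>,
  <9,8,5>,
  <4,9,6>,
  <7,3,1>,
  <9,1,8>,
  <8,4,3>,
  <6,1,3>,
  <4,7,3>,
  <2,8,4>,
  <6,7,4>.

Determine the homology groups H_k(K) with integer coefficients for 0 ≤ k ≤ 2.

H_0 = Z,  H_1 = Z ⊕ Z_2,  H_2 = 0.

Take the total order 1 < 2 < 3 < 4 < 5 < 6 < 7 < 8 < 9 on the vertex set. Then K (dimension 2) consists of the simplices:

  0-simplices (9): [1], [2], [3], [4], [5], [6], [7], [8], [9]
  1-simplices (27): (27 of them)
  2-simplices (18): [1,2,7], [1,2,8], [1,3,6], [1,3,7], [1,6,9], [1,8,9], [2,4,8], [2,4,9], [2,5,7], [2,5,9], [3,4,7], [3,4,8], [3,5,6], [3,5,8], [4,6,7], [4,6,9], [5,6,7], [5,8,9]

so the chain groups are C_0 ≅ Z^9, C_1 ≅ Z^27, C_2 ≅ Z^18.

Boundary ∂_1: C_1 → C_0 is given by ∂[p,q] = [q] − [p].
As a 9×27 matrix over Z this has rank 8, with invariant factors (1,1,1,1,1,1,1,1).

The boundary map ∂_2: C_2 → C_1 maps a triangle to the signed sum of its edges. For instance
  ∂[4,6,9] = [6,9] − [4,9] + [4,6],
  ∂[2,4,9] = [4,9] − [2,9] + [2,4].
The 27×18 boundary matrix has rank 18 and Smith normal form diag(1,1,1,1,1,1,1,1,1,1,1,1,1,1,1,1,1,2).

Now H_k = ker ∂_k / im ∂_{k+1}, so:

  H_0: rank C_0 − rank ∂_1 = 9 − 8 = 1, and the invariant factors of ∂_1 are all 1, so H_0 = Z.
  H_1: rank ker ∂_1 − rank ∂_2 = (27 − 8) − 18 = 1, and ∂_2 has invariant factor 2 > 1, so H_1 = Z ⊕ Z_2.
  H_2: rank ker ∂_2 − rank ∂_3 = (18 − 18) − 0 = 0, and there is no ∂_3, so H_2 = 0.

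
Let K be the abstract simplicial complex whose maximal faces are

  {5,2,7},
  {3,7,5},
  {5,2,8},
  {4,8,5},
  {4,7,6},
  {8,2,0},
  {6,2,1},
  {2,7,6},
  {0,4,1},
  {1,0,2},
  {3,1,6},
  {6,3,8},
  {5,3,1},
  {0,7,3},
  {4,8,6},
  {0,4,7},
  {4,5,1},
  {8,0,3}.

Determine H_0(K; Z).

H_0 ≅ Z.

Fix the vertex order 0 < 1 < 2 < 3 < 4 < 5 < 6 < 7 < 8 and write every simplex with vertices in increasing order. Then dim K = 2 and the simplices of K are:

  0-simplices (9): [0], [1], [2], [3], [4], [5], [6], [7], [8]
  1-simplices (27): (27 of them)
  2-simplices (18): [0,1,2], [0,1,4], [0,2,8], [0,3,7], [0,3,8], [0,4,7], [1,2,6], [1,3,5], [1,3,6], [1,4,5], [2,5,7], [2,5,8], [2,6,7], [3,5,7], [3,6,8], [4,5,8], [4,6,7], [4,6,8]

Hence C_0 ≅ Z^9, C_1 ≅ Z^27, C_2 ≅ Z^18.

Boundary ∂_1: C_1 → C_0 maps an edge to its endpoints' difference, ∂[p,q] = q − p.
The 9×27 boundary matrix has rank 8 and Smith normal form diag(1,1,1,1,1,1,1,1).

∂_2: C_2 → C_1 maps a triangle to the signed sum of its edges. For instance
  ∂[4,5,8] = [5,8] − [4,8] + [4,5],
  ∂[0,1,2] = [1,2] − [0,2] + [0,1].
As a 27×18 matrix over Z this has rank 17, with invariant factors (1,1,1,1,1,1,1,1,1,1,1,1,1,1,1,1,1).

Reading off H_k = ker ∂_k / im ∂_{k+1}:

  H_0: rank C_0 − rank ∂_1 = 9 − 8 = 1, and the invariant factors of ∂_1 are all 1, so H_0 ≅ Z.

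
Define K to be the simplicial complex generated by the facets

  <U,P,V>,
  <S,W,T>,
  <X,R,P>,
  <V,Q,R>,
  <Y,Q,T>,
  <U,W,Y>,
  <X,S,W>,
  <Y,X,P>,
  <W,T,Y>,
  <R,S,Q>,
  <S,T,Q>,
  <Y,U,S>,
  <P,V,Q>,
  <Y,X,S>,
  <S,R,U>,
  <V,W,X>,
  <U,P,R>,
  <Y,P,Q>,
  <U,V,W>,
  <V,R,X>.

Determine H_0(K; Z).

K has 10 vertices, 30 edges, 20 triangles.
rank ∂_0 = 0, rank ∂_1 = 9 ⇒ b_0 = 10 − 0 − 9 = 1; all invariant factors of ∂_1 are 1 so no torsion. So H_0 ≅ Z.

H_0 ≅ Z.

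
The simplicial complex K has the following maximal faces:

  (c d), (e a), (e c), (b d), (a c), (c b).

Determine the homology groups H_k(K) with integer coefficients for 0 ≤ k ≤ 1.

H_0 = Z,  H_1 = Z^2.

Fix the vertex order a < b < c < d < e and write every simplex with vertices in increasing order. Then dim K = 1 and the simplices of K are:

  0-simplices (5): a, b, c, d, e
  1-simplices (6): ac, ae, bc, bd, cd, ce

so the chain groups are C_0 ≅ Z^5, C_1 ≅ Z^6.

Boundary ∂_1: C_1 → C_0 sends each edge [p,q] (with p < q) to q − p. For instance
  ∂ce = e − c.
The 5×6 boundary matrix has rank 4 and Smith normal form diag(1,1,1,1).

Computing H_k = (kernel of ∂_k) / (image of ∂_{k+1}):

  H_0: rank C_0 − rank ∂_1 = 5 − 4 = 1, and the invariant factors of ∂_1 are all 1, so H_0 ≅ Z.
  H_1: rank ker ∂_1 − rank ∂_2 = (6 − 4) − 0 = 2, and there is no ∂_2, so H_1 ≅ Z^2.

As a check, the Euler characteristic is 5 − 6 = -1, which agrees with 1 − 2 = -1.
(K is a triangulation of a wedge of 2 circles.)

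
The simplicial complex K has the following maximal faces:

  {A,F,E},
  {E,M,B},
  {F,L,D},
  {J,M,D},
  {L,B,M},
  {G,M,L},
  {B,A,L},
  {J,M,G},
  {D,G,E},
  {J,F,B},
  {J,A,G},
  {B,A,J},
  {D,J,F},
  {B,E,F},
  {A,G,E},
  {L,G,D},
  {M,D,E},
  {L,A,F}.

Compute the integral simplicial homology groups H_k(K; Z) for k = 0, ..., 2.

Order the vertices as A < B < D < E < F < G < J < L < M. Listing each simplex with vertices in this order, K has dimension 2 with simplices:

  0-simplices (9): A, B, D, E, F, G, J, L, M
  1-simplices (27): AB, AE, AF, AG, AJ, AL, BE, BF, BJ, BL, BM, DE, DF, DG, DJ, DL, DM, EF, EG, EM, FJ, FL, GJ, GL, GM, JM, LM
  2-simplices (18): ABJ, ABL, AEF, AEG, AFL, AGJ, BEF, BEM, BFJ, BLM, DEG, DEM, DFJ, DFL, DGL, DJM, GJM, GLM

giving chain groups C_0 ≅ Z^9, C_1 ≅ Z^27, C_2 ≅ Z^18.

∂_1: C_1 → C_0 sends each edge [p,q] (with p < q) to q − p. For instance
  ∂BJ = J − B.
The resulting 9×27 matrix has rank 8, and its Smith normal form has invariant factors (1,1,1,1,1,1,1,1).

∂_2: C_2 → C_1 sends each 2-simplex [p,q,r] to [q,r] − [p,r] + [p,q]. For instance
  ∂DGL = GL − DL + DG,
  ∂DJM = JM − DM + DJ.
As a 27×18 matrix over Z this has rank 18, with invariant factors (1,1,1,1,1,1,1,1,1,1,1,1,1,1,1,1,1,2).

Now H_k = ker ∂_k / im ∂_{k+1}, so:

  H_0: rank C_0 − rank ∂_1 = 9 − 8 = 1, and the invariant factors of ∂_1 are all 1, so H_0 = Z.
  H_1: rank ker ∂_1 − rank ∂_2 = (27 − 8) − 18 = 1, and ∂_2 has invariant factor 2 > 1, so H_1 = Z ⊕ Z/2Z.
  H_2: rank ker ∂_2 − rank ∂_3 = (18 − 18) − 0 = 0, and there is no ∂_3, so H_2 = 0.

As a check, the Euler characteristic is 9 − 27 + 18 = 0, which agrees with 1 − 1 + 0 = 0.

H_0 ≅ Z,  H_1 ≅ Z ⊕ Z/2Z,  H_2 = 0.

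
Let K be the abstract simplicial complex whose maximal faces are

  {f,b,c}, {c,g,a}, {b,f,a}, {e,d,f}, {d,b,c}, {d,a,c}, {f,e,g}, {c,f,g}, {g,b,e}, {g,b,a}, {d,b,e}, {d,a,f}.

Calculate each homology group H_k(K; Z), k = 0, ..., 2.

Take the total order a < b < c < d < e < f < g on the vertex set. Then K (dimension 2) consists of the simplices:

  0-simplices (7): a, b, c, d, e, f, g
  1-simplices (18): ab, ac, ad, af, ag, bc, bd, be, bf, bg, cd, cf, cg, de, df, ef, eg, fg
  2-simplices (12): abf, abg, acd, acg, adf, bcd, bcf, bde, beg, cfg, def, efg

giving chain groups C_0 ≅ Z^7, C_1 ≅ Z^18, C_2 ≅ Z^12.

The boundary map ∂_1: C_1 → C_0 is given by ∂[p,q] = [q] − [p]. For instance
  ∂ab = b − a.
The 7×18 boundary matrix has rank 6 and Smith normal form diag(1,1,1,1,1,1).

Boundary ∂_2: C_2 → C_1 sends each 2-simplex [p,q,r] to [q,r] − [p,r] + [p,q]. For instance
  ∂def = ef − df + de,
  ∂abf = bf − af + ab.
The resulting 18×12 matrix has rank 12, and its Smith normal form has invariant factors (1,1,1,1,1,1,1,1,1,1,1,2).

From H_k ≅ ker(∂_k) / im(∂_{k+1}) we obtain:

  H_0: rank C_0 − rank ∂_1 = 7 − 6 = 1, and the invariant factors of ∂_1 are all 1, so H_0 ≅ Z.
  H_1: rank ker ∂_1 − rank ∂_2 = (18 − 6) − 12 = 0, and ∂_2 has invariant factor 2 > 1, so H_1 ≅ Z/2.
  H_2: rank ker ∂_2 − rank ∂_3 = (12 − 12) − 0 = 0, and there is no ∂_3, so H_2 ≅ 0.

As a check, the Euler characteristic is 7 − 18 + 12 = 1, which agrees with 1 − 0 + 0 = 1.

H_0 = Z,  H_1 = Z/2,  H_2 = 0.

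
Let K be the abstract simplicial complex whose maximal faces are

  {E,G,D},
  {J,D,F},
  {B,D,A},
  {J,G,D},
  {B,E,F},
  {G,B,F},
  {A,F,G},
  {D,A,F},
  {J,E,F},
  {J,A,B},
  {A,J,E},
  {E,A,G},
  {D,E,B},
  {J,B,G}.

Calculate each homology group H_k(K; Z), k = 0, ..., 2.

H_0 ≅ Z,  H_1 ≅ Z^2,  H_2 ≅ Z.

We work with the vertex ordering A < B < D < E < F < G < J. The simplices of K, each written with vertices in increasing order, are:

  0-simplices (7): A, B, D, E, F, G, J
  1-simplices (21): AB, AD, AE, AF, AG, AJ, BD, BE, BF, BG, BJ, DE, DF, DG, DJ, EF, EG, EJ, FG, FJ, GJ
  2-simplices (14): ABD, ABJ, ADF, AEG, AEJ, AFG, BDE, BEF, BFG, BGJ, DEG, DFJ, DGJ, EFJ

giving chain groups C_0 ≅ Z^7, C_1 ≅ Z^21, C_2 ≅ Z^14.

Boundary ∂_1: C_1 → C_0 sends each edge [p,q] (with p < q) to q − p. For instance
  ∂DJ = J − D.
As a 7×21 matrix over Z this has rank 6, with invariant factors (1,1,1,1,1,1).

∂_2: C_2 → C_1 maps a triangle to the signed sum of its edges. For instance
  ∂ABJ = BJ − AJ + AB,
  ∂AEG = EG − AG + AE.
As a 21×14 matrix over Z this has rank 13, with invariant factors (1,1,1,1,1,1,1,1,1,1,1,1,1).

Computing H_k = (kernel of ∂_k) / (image of ∂_{k+1}):

  H_0: rank C_0 − rank ∂_1 = 7 − 6 = 1, and the invariant factors of ∂_1 are all 1, so H_0 = Z.
  H_1: rank ker ∂_1 − rank ∂_2 = (21 − 6) − 13 = 2, and the invariant factors of ∂_2 are all 1, so H_1 = Z^2.
  H_2: rank ker ∂_2 − rank ∂_3 = (14 − 13) − 0 = 1, and there is no ∂_3, so H_2 = Z.

As a check, the Euler characteristic is 7 − 21 + 14 = 0, which agrees with 1 − 2 + 1 = 0.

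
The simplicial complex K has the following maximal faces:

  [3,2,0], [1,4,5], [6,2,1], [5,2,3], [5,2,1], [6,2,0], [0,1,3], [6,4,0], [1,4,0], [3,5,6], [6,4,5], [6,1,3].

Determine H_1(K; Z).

H_1 = Z/2.

Take the total order 0 < 1 < 2 < 3 < 4 < 5 < 6 on the vertex set. Then K (dimension 2) consists of the simplices:

  0-simplices (7): [0], [1], [2], [3], [4], [5], [6]
  1-simplices (18): [0,1], [0,2], [0,3], [0,4], [0,6], [1,2], [1,3], [1,4], [1,5], [1,6], [2,3], [2,5], [2,6], [3,5], [3,6], [4,5], [4,6], [5,6]
  2-simplices (12): [0,1,3], [0,1,4], [0,2,3], [0,2,6], [0,4,6], [1,2,5], [1,2,6], [1,3,6], [1,4,5], [2,3,5], [3,5,6], [4,5,6]

Hence C_0 ≅ Z^7, C_1 ≅ Z^18, C_2 ≅ Z^12.

Boundary ∂_1: C_1 → C_0 sends each edge [p,q] (with p < q) to q − p.
This gives a 7×18 integer matrix of rank 6; reducing to Smith normal form yields diagonal entries (1,1,1,1,1,1).

The boundary map ∂_2: C_2 → C_1 acts by ∂[p,q,r] = [q,r] − [p,r] + [p,q]. For instance
  ∂[2,3,5] = [3,5] − [2,5] + [2,3],
  ∂[0,2,3] = [2,3] − [0,3] + [0,2].
The resulting 18×12 matrix has rank 12, and its Smith normal form has invariant factors (1,1,1,1,1,1,1,1,1,1,1,2).

Now H_k = ker ∂_k / im ∂_{k+1}, so:

  H_1: rank ker ∂_1 − rank ∂_2 = (18 − 6) − 12 = 0, and ∂_2 has invariant factor 2 > 1, so H_1 ≅ Z/2.

(K is a triangulation of the real projective plane RP^2.)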